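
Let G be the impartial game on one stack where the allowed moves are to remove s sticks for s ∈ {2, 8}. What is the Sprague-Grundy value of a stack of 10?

Compute g(0), g(1), … for moves {2, 8}:
k:     0  1  2  3  4  5  6  7  8  9 10
g(k):  0  0  1  1  0  0  1  1  2  2  0
So g(10) = 0.

0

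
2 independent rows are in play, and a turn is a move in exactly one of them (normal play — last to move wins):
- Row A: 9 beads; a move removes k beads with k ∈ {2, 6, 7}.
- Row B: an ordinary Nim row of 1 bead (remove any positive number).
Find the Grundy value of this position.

1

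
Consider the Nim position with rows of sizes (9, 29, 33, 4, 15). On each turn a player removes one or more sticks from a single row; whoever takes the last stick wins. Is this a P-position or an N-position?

N-position

Compute the nim-sum pairwise:
9 ⊕ 29 = 20
20 ⊕ 33 = 53
53 ⊕ 4 = 49
49 ⊕ 15 = 62
The nim-sum is 62 ≠ 0, so this is an N-position: the player to move can win.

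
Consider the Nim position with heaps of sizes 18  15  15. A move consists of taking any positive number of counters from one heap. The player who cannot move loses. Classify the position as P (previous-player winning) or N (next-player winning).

Nim-sum: 18 ⊕ 15 ⊕ 15 = 18.
The nim-sum is 18 ≠ 0, so this is an N-position: the player to move can win.

N-position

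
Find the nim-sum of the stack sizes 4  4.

Nim-sum: 4 ⊕ 4 = 0.

0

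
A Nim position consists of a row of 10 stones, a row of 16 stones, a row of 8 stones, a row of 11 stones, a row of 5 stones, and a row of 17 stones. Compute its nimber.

13

Nim-sum: 10 ⊕ 16 ⊕ 8 ⊕ 11 ⊕ 5 ⊕ 17 = 13.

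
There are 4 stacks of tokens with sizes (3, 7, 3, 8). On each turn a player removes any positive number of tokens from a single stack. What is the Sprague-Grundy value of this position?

15

In binary:
  0011  (3)
  0111  (7)
  0011  (3)
  1000  (8)
  ----
  1111  (15)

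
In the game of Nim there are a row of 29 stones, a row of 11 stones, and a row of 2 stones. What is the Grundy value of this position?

In binary:
  11101  (29)
  01011  (11)
  00010  (2)
  -----
  10100  (20)

20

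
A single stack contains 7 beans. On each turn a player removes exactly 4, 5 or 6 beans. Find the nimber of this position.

Build the Grundy sequence with g(k) = mex{g(k−s) : s ∈ {4, 5, 6}, s ≤ k}:
g(0) = mex{} = 0
g(1) = mex{} = 0
g(2) = mex{} = 0
g(3) = mex{} = 0
g(4) = mex{0} = 1
g(5) = mex{0} = 1
g(6) = mex{0} = 1
g(7) = mex{0} = 1
So g(7) = 1.

1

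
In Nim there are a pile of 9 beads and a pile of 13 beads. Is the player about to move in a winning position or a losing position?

Nim-sum: 9 XOR 13 = 4.
The nim-sum is 4 ≠ 0, so this is an N-position: the player to move can win.

Winning position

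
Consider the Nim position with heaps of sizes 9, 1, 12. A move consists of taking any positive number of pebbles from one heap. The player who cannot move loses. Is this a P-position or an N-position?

Nim-sum: 9 ^ 1 ^ 12 = 4.
The nim-sum is 4 ≠ 0, so this is an N-position: the player to move can win.

N-position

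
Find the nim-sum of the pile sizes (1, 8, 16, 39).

62

Compute the nim-sum pairwise:
1 ⊕ 8 = 9
9 ⊕ 16 = 25
25 ⊕ 39 = 62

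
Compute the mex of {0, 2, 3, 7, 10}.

1

0 is in the set but 1 is not, so the mex is 1.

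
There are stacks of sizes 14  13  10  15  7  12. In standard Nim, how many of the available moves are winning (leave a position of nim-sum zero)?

5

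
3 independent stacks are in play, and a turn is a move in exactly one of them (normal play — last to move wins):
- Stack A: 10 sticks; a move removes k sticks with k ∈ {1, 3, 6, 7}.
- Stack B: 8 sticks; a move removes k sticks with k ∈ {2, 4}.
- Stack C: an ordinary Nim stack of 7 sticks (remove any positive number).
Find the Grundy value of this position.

Grundy values for stack A (subtraction set {1, 3, 6, 7}):
g(0) = mex{} = 0
g(1) = mex{0} = 1
g(2) = mex{1} = 0
g(3) = mex{0} = 1
g(4) = mex{1} = 0
g(5) = mex{0} = 1
g(6) = mex{0,1} = 2
g(7) = mex{0,1,2} = 3
g(8) = mex{0,1,3} = 2
g(9) = mex{0,1,2} = 3
g(10) = mex{0,1,3} = 2
So g(10) = 2.
For stack B, compute g(0), g(1), … with moves {2, 4}:
g(0) = mex{} = 0
g(1) = mex{} = 0
g(2) = mex{0} = 1
g(3) = mex{0} = 1
g(4) = mex{0,1} = 2
g(5) = mex{0,1} = 2
g(6) = mex{1,2} = 0
g(7) = mex{1,2} = 0
g(8) = mex{0,2} = 1
So g(8) = 1.
Stack C is a plain Nim stack of size 7, so its Grundy value is 7.
By the Sprague-Grundy theorem, the Grundy value of a sum of independent games is the XOR of the component values.
Combined value = 2 ⊕ 1 ⊕ 7 = 4.

4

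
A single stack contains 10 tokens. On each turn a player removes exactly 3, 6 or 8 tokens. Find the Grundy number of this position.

Grundy values for subtraction set {3, 6, 8}:
g(0) = mex{} = 0
g(1) = mex{} = 0
g(2) = mex{} = 0
g(3) = mex{0} = 1
g(4) = mex{0} = 1
g(5) = mex{0} = 1
g(6) = mex{0,1} = 2
g(7) = mex{0,1} = 2
g(8) = mex{0,1} = 2
g(9) = mex{0,1,2} = 3
g(10) = mex{0,1,2} = 3
So g(10) = 3.

3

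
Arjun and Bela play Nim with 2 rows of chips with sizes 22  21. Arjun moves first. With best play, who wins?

Arjun wins

Nim-sum: 22 XOR 21 = 3.
The nim-sum is 3 ≠ 0, so this is an N-position: the player to move can win; Arjun has a winning move.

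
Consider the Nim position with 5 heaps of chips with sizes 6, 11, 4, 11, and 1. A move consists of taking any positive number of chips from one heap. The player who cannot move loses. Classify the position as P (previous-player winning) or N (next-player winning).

Write each in binary and XOR column by column:
  0110  (6)
  1011  (11)
  0100  (4)
  1011  (11)
  0001  (1)
  ----
  0011  (3)
The nim-sum is 3 ≠ 0, so this is an N-position: the player to move can win.

N-position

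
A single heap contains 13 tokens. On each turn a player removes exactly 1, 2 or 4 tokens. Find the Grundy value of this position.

1

Build the Grundy sequence with g(k) = mex{g(k−s) : s ∈ {1, 2, 4}, s ≤ k}:
g(0) = mex{} = 0
g(1) = mex{0} = 1
g(2) = mex{0,1} = 2
g(3) = mex{1,2} = 0
g(4) = mex{0,2} = 1
g(5) = mex{0,1} = 2
g(6) = mex{1,2} = 0
g(7) = mex{0,2} = 1
g(8) = mex{0,1} = 2
g(9) = mex{1,2} = 0
g(10) = mex{0,2} = 1
g(11) = mex{0,1} = 2
g(12) = mex{1,2} = 0
g(13) = mex{0,2} = 1
So g(13) = 1.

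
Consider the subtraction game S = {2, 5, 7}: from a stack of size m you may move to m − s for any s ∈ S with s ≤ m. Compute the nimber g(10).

0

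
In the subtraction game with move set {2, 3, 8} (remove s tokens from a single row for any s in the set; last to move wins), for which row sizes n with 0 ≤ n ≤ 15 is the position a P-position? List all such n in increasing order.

0, 1, 5, 6, 10, 11, 15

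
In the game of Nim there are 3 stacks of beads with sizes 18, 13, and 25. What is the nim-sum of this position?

6

Compute the nim-sum pairwise:
18 ^ 13 = 31
31 ^ 25 = 6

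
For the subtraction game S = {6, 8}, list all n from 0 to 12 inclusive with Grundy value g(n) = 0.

Compute g(0), g(1), … for moves {6, 8}:
k:     0  1  2  3  4  5  6  7  8  9 10 11 12
g(k):  0  0  0  0  0  0  1  1  1  1  1  1  2
The P-positions (g = 0) in 0..12 are 0, 1, 2, 3, 4, 5.

0, 1, 2, 3, 4, 5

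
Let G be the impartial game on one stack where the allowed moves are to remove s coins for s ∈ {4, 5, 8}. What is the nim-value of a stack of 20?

Grundy values for subtraction set {4, 5, 8}:
k:     0  1  2  3  4  5  6  7  8  9 10 11 12 13 14 15 16 17 18 19 20
g(k):  0  0  0  0  1  1  1  1  2  2  2  2  0  0  0  0  1  1  1  1  2
So g(20) = 2.

2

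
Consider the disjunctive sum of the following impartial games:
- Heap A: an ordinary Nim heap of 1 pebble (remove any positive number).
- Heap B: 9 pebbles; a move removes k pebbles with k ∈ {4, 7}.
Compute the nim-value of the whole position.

Heap A is a plain Nim heap of size 1, so its Grundy value is 1.
Grundy values for heap B (subtraction set {4, 7}):
g(0) = mex{} = 0
g(1) = mex{} = 0
g(2) = mex{} = 0
g(3) = mex{} = 0
g(4) = mex{0} = 1
g(5) = mex{0} = 1
g(6) = mex{0} = 1
g(7) = mex{0} = 1
g(8) = mex{0,1} = 2
g(9) = mex{0,1} = 2
So g(9) = 2.
By the Sprague-Grundy theorem, the Grundy value of a sum of independent games is the XOR of the component values.
Combined value = 1 XOR 2 = 3.

3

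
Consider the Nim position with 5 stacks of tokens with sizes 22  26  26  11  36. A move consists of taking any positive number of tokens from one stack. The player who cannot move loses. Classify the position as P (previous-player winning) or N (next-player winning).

N-position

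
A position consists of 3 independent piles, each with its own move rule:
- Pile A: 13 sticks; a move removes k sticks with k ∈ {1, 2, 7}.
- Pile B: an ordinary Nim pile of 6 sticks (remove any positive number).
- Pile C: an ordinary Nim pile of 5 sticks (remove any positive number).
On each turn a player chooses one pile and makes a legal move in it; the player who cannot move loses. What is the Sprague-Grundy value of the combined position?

2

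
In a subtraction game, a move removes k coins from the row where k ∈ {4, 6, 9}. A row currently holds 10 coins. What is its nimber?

2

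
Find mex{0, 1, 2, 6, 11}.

The values 0, 1, 2 are all present; 3 is the first non-negative integer missing from the set.

3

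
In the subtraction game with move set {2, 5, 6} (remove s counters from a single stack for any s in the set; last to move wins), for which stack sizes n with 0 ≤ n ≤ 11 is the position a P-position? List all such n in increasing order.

Grundy values for subtraction set {2, 5, 6}:
g(0) = mex{} = 0
g(1) = mex{} = 0
g(2) = mex{0} = 1
g(3) = mex{0} = 1
g(4) = mex{1} = 0
g(5) = mex{0,1} = 2
g(6) = mex{0} = 1
g(7) = mex{0,1,2} = 3
g(8) = mex{1} = 0
g(9) = mex{0,1,3} = 2
g(10) = mex{0,2} = 1
g(11) = mex{1,2} = 0
The P-positions (g = 0) in 0..11 are 0, 1, 4, 8, 11.

0, 1, 4, 8, 11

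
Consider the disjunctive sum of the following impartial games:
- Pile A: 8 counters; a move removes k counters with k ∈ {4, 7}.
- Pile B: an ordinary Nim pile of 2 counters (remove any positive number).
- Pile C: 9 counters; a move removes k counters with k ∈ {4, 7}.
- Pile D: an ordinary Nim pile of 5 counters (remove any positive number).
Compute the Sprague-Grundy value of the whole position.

Grundy values for pile A (subtraction set {4, 7}):
g(0) = mex{} = 0
g(1) = mex{} = 0
g(2) = mex{} = 0
g(3) = mex{} = 0
g(4) = mex{0} = 1
g(5) = mex{0} = 1
g(6) = mex{0} = 1
g(7) = mex{0} = 1
g(8) = mex{0,1} = 2
So g(8) = 2.
Pile B is a plain Nim pile of size 2, so its Grundy value is 2.
Build the Grundy sequence for pile C with g(k) = mex{g(k−s) : s ∈ {4, 7}, s ≤ k}:
k:     0  1  2  3  4  5  6  7  8  9
g(k):  0  0  0  0  1  1  1  1  2  2
So g(9) = 2.
Pile D is a plain Nim pile of size 5, so its Grundy value is 5.
By the Sprague-Grundy theorem, the Grundy value of a sum of independent games is the XOR of the component values.
Combined value = 2 ⊕ 2 ⊕ 2 ⊕ 5 = 7.

7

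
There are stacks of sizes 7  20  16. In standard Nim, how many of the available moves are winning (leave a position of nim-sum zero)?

1

Write each in binary and XOR column by column:
  00111  (7)
  10100  (20)
  10000  (16)
  -----
  00011  (3)
The overall nim-sum is X = 3. A stack of size p has a winning move iff p XOR X < p (reduce it to p XOR X).
  7: 7 XOR 3 = 4 < 7 — winning move (to 4).
  20: 20 XOR 3 = 23 ≥ 20 — no move.
  16: 16 XOR 3 = 19 ≥ 16 — no move.
That gives 1 winning move.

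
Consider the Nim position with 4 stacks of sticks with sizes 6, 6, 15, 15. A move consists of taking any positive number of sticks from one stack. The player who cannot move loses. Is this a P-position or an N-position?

Nim-sum: 6 XOR 6 XOR 15 XOR 15 = 0.
The nim-sum is 0, so this is a P-position: the player to move is in a losing position under optimal play.

P-position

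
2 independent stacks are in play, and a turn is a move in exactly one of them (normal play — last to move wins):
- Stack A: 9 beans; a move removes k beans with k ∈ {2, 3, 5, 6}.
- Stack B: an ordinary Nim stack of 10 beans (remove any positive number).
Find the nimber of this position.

10

For stack A, compute g(0), g(1), … with moves {2, 3, 5, 6}:
k:     0  1  2  3  4  5  6  7  8  9
g(k):  0  0  1  1  2  2  3  3  0  0
So g(9) = 0.
Stack B is a plain Nim stack of size 10, so its Grundy value is 10.
The value of a disjunctive sum is the nim-sum of the parts.
Combined value = 0 ⊕ 10 = 10.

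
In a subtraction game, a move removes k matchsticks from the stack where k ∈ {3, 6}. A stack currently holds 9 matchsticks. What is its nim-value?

Grundy values for subtraction set {3, 6}:
g(0) = mex{} = 0
g(1) = mex{} = 0
g(2) = mex{} = 0
g(3) = mex{0} = 1
g(4) = mex{0} = 1
g(5) = mex{0} = 1
g(6) = mex{0,1} = 2
g(7) = mex{0,1} = 2
g(8) = mex{0,1} = 2
g(9) = mex{1,2} = 0
So g(9) = 0.

0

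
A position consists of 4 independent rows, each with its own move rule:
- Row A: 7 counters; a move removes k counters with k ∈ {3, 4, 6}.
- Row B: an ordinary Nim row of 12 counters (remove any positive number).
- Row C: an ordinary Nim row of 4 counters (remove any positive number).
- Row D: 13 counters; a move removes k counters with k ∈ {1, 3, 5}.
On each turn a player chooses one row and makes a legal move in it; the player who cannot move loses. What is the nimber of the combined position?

Grundy values for row A (subtraction set {3, 4, 6}):
k:     0  1  2  3  4  5  6  7
g(k):  0  0  0  1  1  1  2  2
So g(7) = 2.
Row B is a plain Nim row of size 12, so its Grundy value is 12.
Row C is a plain Nim row of size 4, so its Grundy value is 4.
For row D, compute g(0), g(1), … with moves {1, 3, 5}:
g(0) = mex{} = 0
g(1) = mex{0} = 1
g(2) = mex{1} = 0
g(3) = mex{0} = 1
g(4) = mex{1} = 0
g(5) = mex{0} = 1
g(6) = mex{1} = 0
g(7) = mex{0} = 1
g(8) = mex{1} = 0
g(9) = mex{0} = 1
g(10) = mex{1} = 0
g(11) = mex{0} = 1
g(12) = mex{1} = 0
g(13) = mex{0} = 1
So g(13) = 1.
By the Sprague-Grundy theorem, the Grundy value of a sum of independent games is the XOR of the component values.
Combined value = 2 ⊕ 12 ⊕ 4 ⊕ 1 = 11.

11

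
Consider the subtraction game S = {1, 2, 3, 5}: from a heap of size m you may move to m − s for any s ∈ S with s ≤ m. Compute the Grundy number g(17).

Compute g(0), g(1), … for moves {1, 2, 3, 5}:
k:     0  1  2  3  4  5  6  7  8  9 10 11 12 13 14 15 16 17
g(k):  0  1  2  3  0  1  2  3  0  1  2  3  0  1  2  3  0  1
So g(17) = 1.

1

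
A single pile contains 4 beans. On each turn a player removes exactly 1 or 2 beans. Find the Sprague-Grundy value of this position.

Grundy values for subtraction set {1, 2}:
g(0) = mex{} = 0
g(1) = mex{0} = 1
g(2) = mex{0,1} = 2
g(3) = mex{1,2} = 0
g(4) = mex{0,2} = 1
So g(4) = 1.

1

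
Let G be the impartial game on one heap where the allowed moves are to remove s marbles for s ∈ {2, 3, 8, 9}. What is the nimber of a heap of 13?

Grundy values for subtraction set {2, 3, 8, 9}:
k:     0  1  2  3  4  5  6  7  8  9 10 11 12 13
g(k):  0  0  1  1  2  0  0  1  1  2  2  0  0  1
So g(13) = 1.

1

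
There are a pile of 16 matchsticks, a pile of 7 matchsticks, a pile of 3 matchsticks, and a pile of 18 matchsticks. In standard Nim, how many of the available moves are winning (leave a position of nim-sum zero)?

Nim-sum: 16 ⊕ 7 ⊕ 3 ⊕ 18 = 6.
The overall nim-sum is X = 6. A pile of size p has a winning move iff p XOR X < p (reduce it to p XOR X).
  16: 16 XOR 6 = 22 ≥ 16 — no move.
  7: 7 XOR 6 = 1 < 7 — winning move (to 1).
  3: 3 XOR 6 = 5 ≥ 3 — no move.
  18: 18 XOR 6 = 20 ≥ 18 — no move.
That gives 1 winning move.

1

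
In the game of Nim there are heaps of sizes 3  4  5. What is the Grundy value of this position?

2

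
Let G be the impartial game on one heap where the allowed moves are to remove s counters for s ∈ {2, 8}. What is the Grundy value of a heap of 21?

Compute g(0), g(1), … for moves {2, 8}:
k:     0  1  2  3  4  5  6  7  8  9 10 11 12 13 14 15 16 17 18 19 20 21
g(k):  0  0  1  1  0  0  1  1  2  2  0  0  1  1  0  0  1  1  2  2  0  0
So g(21) = 0.

0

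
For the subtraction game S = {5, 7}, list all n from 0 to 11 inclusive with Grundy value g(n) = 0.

0, 1, 2, 3, 4

Grundy values for subtraction set {5, 7}:
g(0) = mex{} = 0
g(1) = mex{} = 0
g(2) = mex{} = 0
g(3) = mex{} = 0
g(4) = mex{} = 0
g(5) = mex{0} = 1
g(6) = mex{0} = 1
g(7) = mex{0} = 1
g(8) = mex{0} = 1
g(9) = mex{0} = 1
g(10) = mex{0,1} = 2
g(11) = mex{0,1} = 2
The P-positions (g = 0) in 0..11 are 0, 1, 2, 3, 4.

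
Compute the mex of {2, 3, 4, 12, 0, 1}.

The values 0, 1, 2, 3, 4 are all present; 5 is the first non-negative integer missing from the set.

5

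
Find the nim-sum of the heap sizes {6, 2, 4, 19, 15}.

28

Bitwise XOR of the heap sizes:
  00110  (6)
  00010  (2)
  00100  (4)
  10011  (19)
  01111  (15)
  -----
  11100  (28)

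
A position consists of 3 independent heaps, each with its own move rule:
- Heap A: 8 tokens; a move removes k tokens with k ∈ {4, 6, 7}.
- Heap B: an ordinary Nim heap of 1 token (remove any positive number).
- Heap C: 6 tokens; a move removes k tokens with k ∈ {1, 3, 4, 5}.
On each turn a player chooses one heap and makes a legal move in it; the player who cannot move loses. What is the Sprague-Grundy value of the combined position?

Build the Grundy sequence for heap A with g(k) = mex{g(k−s) : s ∈ {4, 6, 7}, s ≤ k}:
g(0) = mex{} = 0
g(1) = mex{} = 0
g(2) = mex{} = 0
g(3) = mex{} = 0
g(4) = mex{0} = 1
g(5) = mex{0} = 1
g(6) = mex{0} = 1
g(7) = mex{0} = 1
g(8) = mex{0,1} = 2
So g(8) = 2.
Heap B is a plain Nim heap of size 1, so its Grundy value is 1.
Build the Grundy sequence for heap C with g(k) = mex{g(k−s) : s ∈ {1, 3, 4, 5}, s ≤ k}:
g(0) = mex{} = 0
g(1) = mex{0} = 1
g(2) = mex{1} = 0
g(3) = mex{0} = 1
g(4) = mex{0,1} = 2
g(5) = mex{0,1,2} = 3
g(6) = mex{0,1,3} = 2
So g(6) = 2.
By the Sprague-Grundy theorem, the Grundy value of a sum of independent games is the XOR of the component values.
Combined value = 2 ⊕ 1 ⊕ 2 = 1.

1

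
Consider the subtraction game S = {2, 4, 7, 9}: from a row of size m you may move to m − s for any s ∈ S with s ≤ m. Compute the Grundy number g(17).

Compute g(0), g(1), … for moves {2, 4, 7, 9}:
k:     0  1  2  3  4  5  6  7  8  9 10 11 12 13 14 15 16 17
g(k):  0  0  1  1  2  2  0  3  1  4  2  0  0  1  1  2  2  0
So g(17) = 0.

0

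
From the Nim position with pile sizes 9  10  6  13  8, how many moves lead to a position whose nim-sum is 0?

Nim-sum: 9 XOR 10 XOR 6 XOR 13 XOR 8 = 0.
The nim-sum is already 0, so every move leaves a nonzero nim-sum — there are no winning moves.

0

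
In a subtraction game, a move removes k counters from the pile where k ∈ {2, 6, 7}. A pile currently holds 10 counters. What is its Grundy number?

Compute g(0), g(1), … for moves {2, 6, 7}:
g(0) = mex{} = 0
g(1) = mex{} = 0
g(2) = mex{0} = 1
g(3) = mex{0} = 1
g(4) = mex{1} = 0
g(5) = mex{1} = 0
g(6) = mex{0} = 1
g(7) = mex{0} = 1
g(8) = mex{0,1} = 2
g(9) = mex{1} = 0
g(10) = mex{0,1,2} = 3
So g(10) = 3.

3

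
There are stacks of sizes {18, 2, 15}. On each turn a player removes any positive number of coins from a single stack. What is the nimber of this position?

31

In binary:
  10010  (18)
  00010  (2)
  01111  (15)
  -----
  11111  (31)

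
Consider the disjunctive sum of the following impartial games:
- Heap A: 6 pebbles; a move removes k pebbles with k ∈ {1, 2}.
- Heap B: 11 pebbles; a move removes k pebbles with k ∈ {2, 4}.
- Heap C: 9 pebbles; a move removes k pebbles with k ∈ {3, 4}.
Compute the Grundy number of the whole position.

2

For heap A, compute g(0), g(1), … with moves {1, 2}:
k:     0  1  2  3  4  5  6
g(k):  0  1  2  0  1  2  0
So g(6) = 0.
Grundy values for heap B (subtraction set {2, 4}):
g(0) = mex{} = 0
g(1) = mex{} = 0
g(2) = mex{0} = 1
g(3) = mex{0} = 1
g(4) = mex{0,1} = 2
g(5) = mex{0,1} = 2
g(6) = mex{1,2} = 0
g(7) = mex{1,2} = 0
g(8) = mex{0,2} = 1
g(9) = mex{0,2} = 1
g(10) = mex{0,1} = 2
g(11) = mex{0,1} = 2
So g(11) = 2.
For heap C, compute g(0), g(1), … with moves {3, 4}:
g(0) = mex{} = 0
g(1) = mex{} = 0
g(2) = mex{} = 0
g(3) = mex{0} = 1
g(4) = mex{0} = 1
g(5) = mex{0} = 1
g(6) = mex{0,1} = 2
g(7) = mex{1} = 0
g(8) = mex{1} = 0
g(9) = mex{1,2} = 0
So g(9) = 0.
By the Sprague-Grundy theorem, the Grundy value of a sum of independent games is the XOR of the component values.
Combined value = 0 XOR 2 XOR 0 = 2.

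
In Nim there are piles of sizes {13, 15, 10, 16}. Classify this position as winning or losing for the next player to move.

Write each in binary and XOR column by column:
  01101  (13)
  01111  (15)
  01010  (10)
  10000  (16)
  -----
  11000  (24)
The nim-sum is 24 ≠ 0, so this is an N-position: the player to move can win.

Winning position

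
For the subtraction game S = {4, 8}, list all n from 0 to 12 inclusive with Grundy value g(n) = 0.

0, 1, 2, 3, 12

Compute g(0), g(1), … for moves {4, 8}:
g(0) = mex{} = 0
g(1) = mex{} = 0
g(2) = mex{} = 0
g(3) = mex{} = 0
g(4) = mex{0} = 1
g(5) = mex{0} = 1
g(6) = mex{0} = 1
g(7) = mex{0} = 1
g(8) = mex{0,1} = 2
g(9) = mex{0,1} = 2
g(10) = mex{0,1} = 2
g(11) = mex{0,1} = 2
g(12) = mex{1,2} = 0
The P-positions (g = 0) in 0..12 are 0, 1, 2, 3, 12.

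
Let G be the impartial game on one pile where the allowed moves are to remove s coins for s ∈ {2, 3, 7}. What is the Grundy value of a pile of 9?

2

Compute g(0), g(1), … for moves {2, 3, 7}:
k:     0  1  2  3  4  5  6  7  8  9
g(k):  0  0  1  1  2  0  0  1  1  2
So g(9) = 2.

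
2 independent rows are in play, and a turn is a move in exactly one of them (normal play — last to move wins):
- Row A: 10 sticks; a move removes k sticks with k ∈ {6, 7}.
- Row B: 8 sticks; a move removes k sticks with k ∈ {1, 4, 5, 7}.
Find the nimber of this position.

1

Grundy values for row A (subtraction set {6, 7}):
g(0) = mex{} = 0
g(1) = mex{} = 0
g(2) = mex{} = 0
g(3) = mex{} = 0
g(4) = mex{} = 0
g(5) = mex{} = 0
g(6) = mex{0} = 1
g(7) = mex{0} = 1
g(8) = mex{0} = 1
g(9) = mex{0} = 1
g(10) = mex{0} = 1
So g(10) = 1.
Grundy values for row B (subtraction set {1, 4, 5, 7}):
k:     0  1  2  3  4  5  6  7  8
g(k):  0  1  0  1  2  3  2  3  0
So g(8) = 0.
The value of a disjunctive sum is the nim-sum of the parts.
Combined value = 1 ⊕ 0 = 1.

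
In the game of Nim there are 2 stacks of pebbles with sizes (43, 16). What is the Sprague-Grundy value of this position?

59

Write each in binary and XOR column by column:
  101011  (43)
  010000  (16)
  ------
  111011  (59)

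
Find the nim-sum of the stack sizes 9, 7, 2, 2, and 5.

Compute the nim-sum pairwise:
9 ^ 7 = 14
14 ^ 2 = 12
12 ^ 2 = 14
14 ^ 5 = 11

11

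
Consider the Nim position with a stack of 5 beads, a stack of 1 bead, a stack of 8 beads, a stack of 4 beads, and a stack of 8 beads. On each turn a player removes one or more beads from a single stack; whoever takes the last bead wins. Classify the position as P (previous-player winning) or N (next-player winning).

P-position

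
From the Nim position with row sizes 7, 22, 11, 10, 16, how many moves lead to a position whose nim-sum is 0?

0

In binary:
  00111  (7)
  10110  (22)
  01011  (11)
  01010  (10)
  10000  (16)
  -----
  00000  (0)
The nim-sum is already 0, so every move leaves a nonzero nim-sum — there are no winning moves.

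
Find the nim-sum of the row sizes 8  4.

12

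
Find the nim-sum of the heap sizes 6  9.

In binary:
  0110  (6)
  1001  (9)
  ----
  1111  (15)

15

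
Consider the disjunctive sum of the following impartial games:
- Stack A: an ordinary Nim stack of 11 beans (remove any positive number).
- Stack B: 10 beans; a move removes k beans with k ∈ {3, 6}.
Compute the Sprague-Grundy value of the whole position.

11

Stack A is a plain Nim stack of size 11, so its Grundy value is 11.
For stack B, compute g(0), g(1), … with moves {3, 6}:
g(0) = mex{} = 0
g(1) = mex{} = 0
g(2) = mex{} = 0
g(3) = mex{0} = 1
g(4) = mex{0} = 1
g(5) = mex{0} = 1
g(6) = mex{0,1} = 2
g(7) = mex{0,1} = 2
g(8) = mex{0,1} = 2
g(9) = mex{1,2} = 0
g(10) = mex{1,2} = 0
So g(10) = 0.
By the Sprague-Grundy theorem, the Grundy value of a sum of independent games is the XOR of the component values.
Combined value = 11 ⊕ 0 = 11.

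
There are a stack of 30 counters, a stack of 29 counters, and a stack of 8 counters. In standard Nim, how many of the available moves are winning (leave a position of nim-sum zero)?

In binary:
  11110  (30)
  11101  (29)
  01000  (8)
  -----
  01011  (11)
The overall nim-sum is X = 11. A stack of size p has a winning move iff p XOR X < p (reduce it to p XOR X).
  30: 30 XOR 11 = 21 < 30 — winning move (to 21).
  29: 29 XOR 11 = 22 < 29 — winning move (to 22).
  8: 8 XOR 11 = 3 < 8 — winning move (to 3).
That gives 3 winning moves.

3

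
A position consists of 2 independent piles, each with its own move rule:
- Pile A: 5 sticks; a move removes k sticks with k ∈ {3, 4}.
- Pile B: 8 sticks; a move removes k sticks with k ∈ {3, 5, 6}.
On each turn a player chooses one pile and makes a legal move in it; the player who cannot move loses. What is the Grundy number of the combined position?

3

For pile A, compute g(0), g(1), … with moves {3, 4}:
k:     0  1  2  3  4  5
g(k):  0  0  0  1  1  1
So g(5) = 1.
For pile B, compute g(0), g(1), … with moves {3, 5, 6}:
k:     0  1  2  3  4  5  6  7  8
g(k):  0  0  0  1  1  1  2  2  2
So g(8) = 2.
By the Sprague-Grundy theorem, the Grundy value of a sum of independent games is the XOR of the component values.
Combined value = 1 ⊕ 2 = 3.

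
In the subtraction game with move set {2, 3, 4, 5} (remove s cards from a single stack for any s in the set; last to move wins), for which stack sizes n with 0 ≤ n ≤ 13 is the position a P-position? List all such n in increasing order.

Grundy values for subtraction set {2, 3, 4, 5}:
k:     0  1  2  3  4  5  6  7  8  9 10 11 12 13
g(k):  0  0  1  1  2  2  3  0  0  1  1  2  2  3
The P-positions (g = 0) in 0..13 are 0, 1, 7, 8.

0, 1, 7, 8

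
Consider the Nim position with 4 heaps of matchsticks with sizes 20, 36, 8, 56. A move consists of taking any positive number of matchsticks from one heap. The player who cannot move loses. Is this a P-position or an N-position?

P-position

Nim-sum: 20 ^ 36 ^ 8 ^ 56 = 0.
The nim-sum is 0, so this is a P-position: the player to move is in a losing position under optimal play.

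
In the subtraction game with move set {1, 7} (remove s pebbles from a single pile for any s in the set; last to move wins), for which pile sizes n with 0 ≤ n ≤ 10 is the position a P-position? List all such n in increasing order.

0, 2, 4, 6, 8, 10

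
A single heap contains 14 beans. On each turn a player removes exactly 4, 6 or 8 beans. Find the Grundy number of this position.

Compute g(0), g(1), … for moves {4, 6, 8}:
g(0) = mex{} = 0
g(1) = mex{} = 0
g(2) = mex{} = 0
g(3) = mex{} = 0
g(4) = mex{0} = 1
g(5) = mex{0} = 1
g(6) = mex{0} = 1
g(7) = mex{0} = 1
g(8) = mex{0,1} = 2
g(9) = mex{0,1} = 2
g(10) = mex{0,1} = 2
g(11) = mex{0,1} = 2
g(12) = mex{1,2} = 0
g(13) = mex{1,2} = 0
g(14) = mex{1,2} = 0
So g(14) = 0.

0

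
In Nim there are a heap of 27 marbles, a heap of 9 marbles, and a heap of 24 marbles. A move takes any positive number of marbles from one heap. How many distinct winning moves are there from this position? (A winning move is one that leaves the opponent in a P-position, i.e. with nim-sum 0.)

3

Compute the nim-sum pairwise:
27 XOR 9 = 18
18 XOR 24 = 10
The overall nim-sum is X = 10. A heap of size p has a winning move iff p XOR X < p (reduce it to p XOR X).
  27: 27 XOR 10 = 17 < 27 — winning move (to 17).
  9: 9 XOR 10 = 3 < 9 — winning move (to 3).
  24: 24 XOR 10 = 18 < 24 — winning move (to 18).
That gives 3 winning moves.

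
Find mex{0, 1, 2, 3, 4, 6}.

The values 0, 1, 2, 3, 4 are all present; 5 is the first non-negative integer missing from the set.

5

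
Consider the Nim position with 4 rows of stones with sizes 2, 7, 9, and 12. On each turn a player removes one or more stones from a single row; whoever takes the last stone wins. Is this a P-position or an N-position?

Bitwise XOR of the heap sizes:
  0010  (2)
  0111  (7)
  1001  (9)
  1100  (12)
  ----
  0000  (0)
The nim-sum is 0, so this is a P-position: the player to move is in a losing position under optimal play.

P-position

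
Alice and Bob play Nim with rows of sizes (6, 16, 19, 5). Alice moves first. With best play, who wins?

Compute the nim-sum pairwise:
6 ^ 16 = 22
22 ^ 19 = 5
5 ^ 5 = 0
The nim-sum is 0, so this is a P-position: the player to move is in a losing position under optimal play; Alice is about to move from it and so loses — Bob wins.

Bob wins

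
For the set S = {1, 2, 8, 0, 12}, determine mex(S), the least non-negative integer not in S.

The values 0, 1, 2 are all present; 3 is the first non-negative integer missing from the set.

3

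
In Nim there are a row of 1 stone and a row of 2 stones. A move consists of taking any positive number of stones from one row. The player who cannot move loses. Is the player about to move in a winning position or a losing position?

Winning position

In binary:
  01  (1)
  10  (2)
  --
  11  (3)
The nim-sum is 3 ≠ 0, so this is an N-position: the player to move can win.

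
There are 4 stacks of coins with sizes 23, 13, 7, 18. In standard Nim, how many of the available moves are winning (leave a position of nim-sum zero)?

Compute the nim-sum pairwise:
23 ⊕ 13 = 26
26 ⊕ 7 = 29
29 ⊕ 18 = 15
The overall nim-sum is X = 15. A stack of size p has a winning move iff p XOR X < p (reduce it to p XOR X).
  23: 23 XOR 15 = 24 ≥ 23 — no move.
  13: 13 XOR 15 = 2 < 13 — winning move (to 2).
  7: 7 XOR 15 = 8 ≥ 7 — no move.
  18: 18 XOR 15 = 29 ≥ 18 — no move.
That gives 1 winning move.

1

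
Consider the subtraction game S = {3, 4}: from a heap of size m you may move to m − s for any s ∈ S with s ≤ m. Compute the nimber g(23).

0

Grundy values for subtraction set {3, 4}:
k:     0  1  2  3  4  5  6  7  8  9 10 11 12 13 14 15 16 17 18 19 20 21 22 23
g(k):  0  0  0  1  1  1  2  0  0  0  1  1  1  2  0  0  0  1  1  1  2  0  0  0
So g(23) = 0.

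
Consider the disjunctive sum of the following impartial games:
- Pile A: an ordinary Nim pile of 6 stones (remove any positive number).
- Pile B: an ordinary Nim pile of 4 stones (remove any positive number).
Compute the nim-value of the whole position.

2

Pile A is a plain Nim pile of size 6, so its Grundy value is 6.
Pile B is a plain Nim pile of size 4, so its Grundy value is 4.
The value of a disjunctive sum is the nim-sum of the parts.
Combined value = 6 ⊕ 4 = 2.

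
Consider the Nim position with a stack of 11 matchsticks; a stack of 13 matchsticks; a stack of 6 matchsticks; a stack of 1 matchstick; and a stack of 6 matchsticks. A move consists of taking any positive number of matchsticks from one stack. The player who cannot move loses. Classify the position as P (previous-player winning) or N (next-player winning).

N-position

Bitwise XOR of the heap sizes:
  1011  (11)
  1101  (13)
  0110  (6)
  0001  (1)
  0110  (6)
  ----
  0111  (7)
The nim-sum is 7 ≠ 0, so this is an N-position: the player to move can win.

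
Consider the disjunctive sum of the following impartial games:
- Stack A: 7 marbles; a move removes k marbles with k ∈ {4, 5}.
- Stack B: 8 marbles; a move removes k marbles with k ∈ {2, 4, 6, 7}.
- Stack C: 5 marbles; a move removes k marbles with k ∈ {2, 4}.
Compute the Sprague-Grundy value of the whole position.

7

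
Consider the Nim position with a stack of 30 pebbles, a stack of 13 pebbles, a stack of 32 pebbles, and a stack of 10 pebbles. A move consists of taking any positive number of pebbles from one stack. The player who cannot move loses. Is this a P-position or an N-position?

N-position

Nim-sum: 30 ^ 13 ^ 32 ^ 10 = 57.
The nim-sum is 57 ≠ 0, so this is an N-position: the player to move can win.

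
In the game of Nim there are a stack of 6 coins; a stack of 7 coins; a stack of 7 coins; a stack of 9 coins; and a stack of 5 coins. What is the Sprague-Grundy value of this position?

10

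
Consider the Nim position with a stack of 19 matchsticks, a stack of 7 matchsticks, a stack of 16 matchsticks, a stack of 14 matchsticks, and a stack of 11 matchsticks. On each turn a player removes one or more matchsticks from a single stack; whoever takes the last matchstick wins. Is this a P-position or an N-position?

Nim-sum: 19 XOR 7 XOR 16 XOR 14 XOR 11 = 1.
The nim-sum is 1 ≠ 0, so this is an N-position: the player to move can win.

N-position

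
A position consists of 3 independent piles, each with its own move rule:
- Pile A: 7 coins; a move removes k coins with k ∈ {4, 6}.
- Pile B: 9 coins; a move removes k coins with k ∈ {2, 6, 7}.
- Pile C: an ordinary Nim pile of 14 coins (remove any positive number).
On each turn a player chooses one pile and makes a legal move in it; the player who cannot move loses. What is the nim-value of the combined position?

Grundy values for pile A (subtraction set {4, 6}):
k:     0  1  2  3  4  5  6  7
g(k):  0  0  0  0  1  1  1  1
So g(7) = 1.
Build the Grundy sequence for pile B with g(k) = mex{g(k−s) : s ∈ {2, 6, 7}, s ≤ k}:
k:     0  1  2  3  4  5  6  7  8  9
g(k):  0  0  1  1  0  0  1  1  2  0
So g(9) = 0.
Pile C is a plain Nim pile of size 14, so its Grundy value is 14.
By the Sprague-Grundy theorem, the Grundy value of a sum of independent games is the XOR of the component values.
Combined value = 1 ⊕ 0 ⊕ 14 = 15.

15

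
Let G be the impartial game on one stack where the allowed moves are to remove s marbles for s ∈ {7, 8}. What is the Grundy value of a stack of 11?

1

Compute g(0), g(1), … for moves {7, 8}:
k:     0  1  2  3  4  5  6  7  8  9 10 11
g(k):  0  0  0  0  0  0  0  1  1  1  1  1
So g(11) = 1.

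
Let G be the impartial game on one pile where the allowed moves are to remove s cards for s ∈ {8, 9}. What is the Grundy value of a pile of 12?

1

Build the Grundy sequence with g(k) = mex{g(k−s) : s ∈ {8, 9}, s ≤ k}:
g(0) = mex{} = 0
g(1) = mex{} = 0
g(2) = mex{} = 0
g(3) = mex{} = 0
g(4) = mex{} = 0
g(5) = mex{} = 0
g(6) = mex{} = 0
g(7) = mex{} = 0
g(8) = mex{0} = 1
g(9) = mex{0} = 1
g(10) = mex{0} = 1
g(11) = mex{0} = 1
g(12) = mex{0} = 1
So g(12) = 1.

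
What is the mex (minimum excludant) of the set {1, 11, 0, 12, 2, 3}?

The values 0, 1, 2, 3 are all present; 4 is the first non-negative integer missing from the set.

4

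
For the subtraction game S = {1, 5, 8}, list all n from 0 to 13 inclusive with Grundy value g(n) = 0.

0, 2, 4, 6, 13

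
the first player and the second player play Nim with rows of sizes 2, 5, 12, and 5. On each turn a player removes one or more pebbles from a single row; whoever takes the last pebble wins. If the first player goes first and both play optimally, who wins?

Nim-sum: 2 ⊕ 5 ⊕ 12 ⊕ 5 = 14.
The nim-sum is 14 ≠ 0, so this is an N-position: the player to move can win; the first player has a winning move.

the first player wins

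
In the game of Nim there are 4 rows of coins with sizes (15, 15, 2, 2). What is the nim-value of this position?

0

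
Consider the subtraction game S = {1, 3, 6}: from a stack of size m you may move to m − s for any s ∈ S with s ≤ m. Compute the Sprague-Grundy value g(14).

1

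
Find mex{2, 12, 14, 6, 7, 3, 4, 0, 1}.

The values 0, 1, 2, 3, 4 are all present; 5 is the first non-negative integer missing from the set.

5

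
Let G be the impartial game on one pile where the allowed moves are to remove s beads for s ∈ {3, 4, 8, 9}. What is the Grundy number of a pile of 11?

Build the Grundy sequence with g(k) = mex{g(k−s) : s ∈ {3, 4, 8, 9}, s ≤ k}:
g(0) = mex{} = 0
g(1) = mex{} = 0
g(2) = mex{} = 0
g(3) = mex{0} = 1
g(4) = mex{0} = 1
g(5) = mex{0} = 1
g(6) = mex{0,1} = 2
g(7) = mex{1} = 0
g(8) = mex{0,1} = 2
g(9) = mex{0,1,2} = 3
g(10) = mex{0,2} = 1
g(11) = mex{0,1,2} = 3
So g(11) = 3.

3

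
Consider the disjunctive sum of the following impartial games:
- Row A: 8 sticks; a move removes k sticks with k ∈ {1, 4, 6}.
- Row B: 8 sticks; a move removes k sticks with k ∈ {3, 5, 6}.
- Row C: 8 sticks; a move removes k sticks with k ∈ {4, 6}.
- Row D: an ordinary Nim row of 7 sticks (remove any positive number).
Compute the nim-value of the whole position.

6

Grundy values for row A (subtraction set {1, 4, 6}):
g(0) = mex{} = 0
g(1) = mex{0} = 1
g(2) = mex{1} = 0
g(3) = mex{0} = 1
g(4) = mex{0,1} = 2
g(5) = mex{1,2} = 0
g(6) = mex{0} = 1
g(7) = mex{1} = 0
g(8) = mex{0,2} = 1
So g(8) = 1.
Grundy values for row B (subtraction set {3, 5, 6}):
g(0) = mex{} = 0
g(1) = mex{} = 0
g(2) = mex{} = 0
g(3) = mex{0} = 1
g(4) = mex{0} = 1
g(5) = mex{0} = 1
g(6) = mex{0,1} = 2
g(7) = mex{0,1} = 2
g(8) = mex{0,1} = 2
So g(8) = 2.
Build the Grundy sequence for row C with g(k) = mex{g(k−s) : s ∈ {4, 6}, s ≤ k}:
g(0) = mex{} = 0
g(1) = mex{} = 0
g(2) = mex{} = 0
g(3) = mex{} = 0
g(4) = mex{0} = 1
g(5) = mex{0} = 1
g(6) = mex{0} = 1
g(7) = mex{0} = 1
g(8) = mex{0,1} = 2
So g(8) = 2.
Row D is a plain Nim row of size 7, so its Grundy value is 7.
The value of a disjunctive sum is the nim-sum of the parts.
Combined value = 1 XOR 2 XOR 2 XOR 7 = 6.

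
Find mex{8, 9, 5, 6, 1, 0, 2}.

3

The values 0, 1, 2 are all present; 3 is the first non-negative integer missing from the set.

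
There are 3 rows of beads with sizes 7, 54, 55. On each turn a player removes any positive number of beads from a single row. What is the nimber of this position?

6

Bitwise XOR of the heap sizes:
  000111  (7)
  110110  (54)
  110111  (55)
  ------
  000110  (6)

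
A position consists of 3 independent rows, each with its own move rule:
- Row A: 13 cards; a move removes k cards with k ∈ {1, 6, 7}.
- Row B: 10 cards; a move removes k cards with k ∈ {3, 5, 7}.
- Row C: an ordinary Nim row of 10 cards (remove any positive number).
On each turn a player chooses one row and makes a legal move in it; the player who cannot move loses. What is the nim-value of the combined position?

11

For row A, compute g(0), g(1), … with moves {1, 6, 7}:
k:     0  1  2  3  4  5  6  7  8  9 10 11 12 13
g(k):  0  1  0  1  0  1  2  3  2  3  2  3  0  1
So g(13) = 1.
For row B, compute g(0), g(1), … with moves {3, 5, 7}:
k:     0  1  2  3  4  5  6  7  8  9 10
g(k):  0  0  0  1  1  1  2  2  2  3  0
So g(10) = 0.
Row C is a plain Nim row of size 10, so its Grundy value is 10.
The value of a disjunctive sum is the nim-sum of the parts.
Combined value = 1 ⊕ 0 ⊕ 10 = 11.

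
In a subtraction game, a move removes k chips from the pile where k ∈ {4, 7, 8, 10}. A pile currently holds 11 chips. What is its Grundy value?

Compute g(0), g(1), … for moves {4, 7, 8, 10}:
k:     0  1  2  3  4  5  6  7  8  9 10 11
g(k):  0  0  0  0  1  1  1  1  2  2  2  2
So g(11) = 2.

2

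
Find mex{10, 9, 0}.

1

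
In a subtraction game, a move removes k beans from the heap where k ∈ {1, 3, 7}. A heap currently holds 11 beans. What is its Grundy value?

Compute g(0), g(1), … for moves {1, 3, 7}:
k:     0  1  2  3  4  5  6  7  8  9 10 11
g(k):  0  1  0  1  0  1  0  1  0  1  0  1
So g(11) = 1.

1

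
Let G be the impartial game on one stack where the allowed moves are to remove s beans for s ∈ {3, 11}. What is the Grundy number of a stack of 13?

2

Compute g(0), g(1), … for moves {3, 11}:
k:     0  1  2  3  4  5  6  7  8  9 10 11 12 13
g(k):  0  0  0  1  1  1  0  0  0  1  1  1  2  2
So g(13) = 2.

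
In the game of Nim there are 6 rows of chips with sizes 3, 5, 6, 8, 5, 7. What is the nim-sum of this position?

10

Nim-sum: 3 XOR 5 XOR 6 XOR 8 XOR 5 XOR 7 = 10.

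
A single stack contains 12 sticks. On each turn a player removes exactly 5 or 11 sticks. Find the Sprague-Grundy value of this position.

2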